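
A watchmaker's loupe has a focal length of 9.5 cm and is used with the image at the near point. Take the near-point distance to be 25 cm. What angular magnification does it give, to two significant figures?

3.6

M = 1 + D/f = 1 + 25/9.5 = 3.632.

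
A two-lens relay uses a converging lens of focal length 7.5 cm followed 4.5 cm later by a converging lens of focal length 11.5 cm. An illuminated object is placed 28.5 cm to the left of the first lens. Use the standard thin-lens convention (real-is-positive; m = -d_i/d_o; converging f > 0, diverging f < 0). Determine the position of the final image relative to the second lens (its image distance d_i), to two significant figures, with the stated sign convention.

Applying the thin-lens equation to the first lens, 1/7.5 = 1/28.5 + 1/d_i1, which gives d_i1 = 10.179 cm.
This image would form 10.179 cm past lens 1, i.e. 5.679 cm beyond lens 2, so it is a virtual object for lens 2: d_o2 = 4.5 - 10.179 = -5.679 cm.
Applying the thin-lens equation again with f_2 = 11.5 cm and d_o2 = -5.679 cm gives d_i2 = 3.801 cm.

3.8 cm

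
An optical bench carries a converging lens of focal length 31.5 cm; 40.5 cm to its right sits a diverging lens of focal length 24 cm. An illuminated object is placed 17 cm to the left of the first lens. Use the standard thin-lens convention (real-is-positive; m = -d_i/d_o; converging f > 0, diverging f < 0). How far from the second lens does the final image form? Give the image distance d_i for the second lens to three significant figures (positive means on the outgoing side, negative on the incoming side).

-18.3 cm

First lens: d_i1 = 1/(1/31.5 - 1/17) = -36.931 cm.
With d_i1 < 0 the first image is virtual and lies on the object side; the object distance for lens 2 is d_o2 = 40.5 - (-36.931) = 77.431 cm.
Second lens: d_i2 = 1/(1/(-24) - 1/(77.431)) = -18.321 cm.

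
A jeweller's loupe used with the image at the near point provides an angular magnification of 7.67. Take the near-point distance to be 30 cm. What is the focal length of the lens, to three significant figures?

For the image at the near point, M = 1 + D/f.
f = D/(M - 1) = 30/(7.67 - 1) = 4.498 cm.

4.50 cm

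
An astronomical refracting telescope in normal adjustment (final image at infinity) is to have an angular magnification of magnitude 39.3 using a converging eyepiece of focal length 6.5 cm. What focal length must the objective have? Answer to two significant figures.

|M| = f_obj/|f_eye|, so f_obj = |M| x |f_eye| = 39.3 x 6.5 = 255.450 cm.

260 cm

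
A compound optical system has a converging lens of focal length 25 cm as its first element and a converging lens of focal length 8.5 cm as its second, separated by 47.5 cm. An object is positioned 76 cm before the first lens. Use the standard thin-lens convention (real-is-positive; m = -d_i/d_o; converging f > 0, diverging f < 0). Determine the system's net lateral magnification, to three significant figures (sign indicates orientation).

2.39

Lens 1: 1/d_i1 = 1/f_1 - 1/d_o1 = 1/25 - 1/76 = 0.02684 cm^-1, so d_i1 = 37.255 cm.
m_1 = -(37.255)/76 = -0.4902.
Object distance for lens 2: d_o2 = 47.5 - 37.255 = 10.245 cm.
Lens 2: 1/d_i2 = 1/f_2 - 1/d_o2 = 1/8.5 - 1/(10.245) = 0.02004 cm^-1, so d_i2 = 49.902 cm.
m_2 = -(49.902)/(10.245) = -4.8708.
The system's lateral magnification is m_1 m_2 = (-0.4902)(-4.8708) = 2.3876.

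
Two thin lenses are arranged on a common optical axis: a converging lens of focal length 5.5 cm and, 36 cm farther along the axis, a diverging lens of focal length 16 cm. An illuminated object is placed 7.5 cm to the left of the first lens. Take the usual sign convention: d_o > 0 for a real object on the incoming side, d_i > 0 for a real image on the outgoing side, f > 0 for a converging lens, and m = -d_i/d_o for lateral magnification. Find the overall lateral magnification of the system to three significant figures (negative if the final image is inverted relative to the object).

First lens: d_i1 = 1/(1/5.5 - 1/7.5) = 20.625 cm.
m_1 = -(20.625)/7.5 = -2.7500.
That image sits 15.375 cm in front of the second lens, so d_o2 = 15.375 cm.
Second lens: d_i2 = 1/(1/(-16) - 1/(15.375)) = -7.841 cm.
m_2 = -(-7.841)/(15.375) = 0.5100.
Total m = m_1 x m_2 = (-2.7500)(0.5100) = -1.4024.

-1.40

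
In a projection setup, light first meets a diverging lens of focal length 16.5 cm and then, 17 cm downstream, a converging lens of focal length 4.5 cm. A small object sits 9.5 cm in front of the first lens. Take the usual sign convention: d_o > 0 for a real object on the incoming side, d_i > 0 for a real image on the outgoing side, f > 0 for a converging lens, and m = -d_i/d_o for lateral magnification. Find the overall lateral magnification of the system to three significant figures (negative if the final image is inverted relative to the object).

-0.154

Applying the thin-lens equation to the first lens, 1/(-16.5) = 1/9.5 + 1/d_i1, which gives d_i1 = -6.029 cm.
Its lateral magnification is m_1 = -d_i1/d_o1 = -(-6.029)/9.5 = 0.6346.
The intermediate image is virtual, 6.029 cm to the left of lens 1, so d_o2 = L - d_i1 = 17 - (-6.029) = 23.029 cm.
Applying the thin-lens equation again with f_2 = 4.5 cm and d_o2 = 23.029 cm gives d_i2 = 5.593 cm.
m_2 = -(5.593)/(23.029) = -0.2429.
The system's lateral magnification is m_1 m_2 = (0.6346)(-0.2429) = -0.1541.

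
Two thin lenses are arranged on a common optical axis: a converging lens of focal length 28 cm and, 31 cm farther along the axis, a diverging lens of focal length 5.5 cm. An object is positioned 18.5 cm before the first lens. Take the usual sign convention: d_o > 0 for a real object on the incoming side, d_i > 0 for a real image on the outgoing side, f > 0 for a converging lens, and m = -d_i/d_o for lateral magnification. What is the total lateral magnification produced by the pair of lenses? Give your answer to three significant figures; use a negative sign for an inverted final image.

Applying the thin-lens equation to the first lens, 1/28 = 1/18.5 + 1/d_i1, which gives d_i1 = -54.526 cm.
Its lateral magnification is m_1 = -d_i1/d_o1 = -(-54.526)/18.5 = 2.9474.
With d_i1 < 0 the first image is virtual and lies on the object side; the object distance for lens 2 is d_o2 = 31 - (-54.526) = 85.526 cm.
Applying the thin-lens equation again with f_2 = -5.5 cm and d_o2 = 85.526 cm gives d_i2 = -5.168 cm.
m_2 = -(-5.168)/(85.526) = 0.0604.
The system's lateral magnification is m_1 m_2 = (2.9474)(0.0604) = 0.1781.

0.178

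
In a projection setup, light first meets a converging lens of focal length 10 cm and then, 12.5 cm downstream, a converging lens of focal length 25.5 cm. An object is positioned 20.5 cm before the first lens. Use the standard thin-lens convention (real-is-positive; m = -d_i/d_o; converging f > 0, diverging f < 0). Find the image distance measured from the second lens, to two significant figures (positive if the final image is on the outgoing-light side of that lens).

Applying the thin-lens equation to the first lens, 1/10 = 1/20.5 + 1/d_i1, which gives d_i1 = 19.524 cm.
This image would form 19.524 cm past lens 1, i.e. 7.024 cm beyond lens 2, so it is a virtual object for lens 2: d_o2 = 12.5 - 19.524 = -7.024 cm.
Applying the thin-lens equation again with f_2 = 25.5 cm and d_o2 = -7.024 cm gives d_i2 = 5.507 cm.

5.5 cm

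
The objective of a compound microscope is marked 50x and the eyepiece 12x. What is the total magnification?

The overall magnification of a compound microscope is the product of the objective and eyepiece magnifications:
M = M_obj x M_eye = 50 x 12 = 600.

600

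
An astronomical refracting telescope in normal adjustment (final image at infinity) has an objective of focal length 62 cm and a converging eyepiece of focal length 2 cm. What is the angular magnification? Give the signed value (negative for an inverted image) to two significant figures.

M = -f_obj/f_eye = -62/(2) = -31.000.

-31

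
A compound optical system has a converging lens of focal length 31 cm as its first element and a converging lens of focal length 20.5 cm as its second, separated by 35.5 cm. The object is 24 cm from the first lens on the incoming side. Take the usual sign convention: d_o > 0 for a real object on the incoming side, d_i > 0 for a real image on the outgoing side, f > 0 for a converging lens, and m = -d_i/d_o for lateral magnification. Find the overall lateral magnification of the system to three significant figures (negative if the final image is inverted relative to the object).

-0.749

Applying the thin-lens equation to the first lens, 1/31 = 1/24 + 1/d_i1, which gives d_i1 = -106.286 cm.
Its lateral magnification is m_1 = -d_i1/d_o1 = -(-106.286)/24 = 4.4286.
The intermediate image is virtual, 106.286 cm to the left of lens 1, so d_o2 = L - d_i1 = 35.5 - (-106.286) = 141.786 cm.
Applying the thin-lens equation again with f_2 = 20.5 cm and d_o2 = 141.786 cm gives d_i2 = 23.965 cm.
m_2 = -(23.965)/(141.786) = -0.1690.
Total m = m_1 x m_2 = (4.4286)(-0.1690) = -0.7485.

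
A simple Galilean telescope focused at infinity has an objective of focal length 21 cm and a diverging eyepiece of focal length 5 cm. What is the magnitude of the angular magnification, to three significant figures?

4.20

|M| = f_obj/|f_eye| = 21/5 = 4.200.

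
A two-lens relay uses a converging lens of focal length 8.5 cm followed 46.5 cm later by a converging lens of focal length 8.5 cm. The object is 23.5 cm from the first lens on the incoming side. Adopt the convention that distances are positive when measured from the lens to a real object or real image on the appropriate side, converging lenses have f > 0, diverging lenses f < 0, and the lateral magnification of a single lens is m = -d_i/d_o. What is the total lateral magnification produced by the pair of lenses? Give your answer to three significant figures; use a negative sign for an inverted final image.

0.195

Lens 1: 1/d_i1 = 1/f_1 - 1/d_o1 = 1/8.5 - 1/23.5 = 0.07509 cm^-1, so d_i1 = 13.317 cm.
m_1 = -(13.317)/23.5 = -0.5667.
That image sits 33.183 cm in front of the second lens, so d_o2 = 33.183 cm.
Lens 2: 1/d_i2 = 1/f_2 - 1/d_o2 = 1/8.5 - 1/(33.183) = 0.08751 cm^-1, so d_i2 = 11.427 cm.
m_2 = -(11.427)/(33.183) = -0.3444.
Overall magnification: m = m_1 m_2 = 0.1951.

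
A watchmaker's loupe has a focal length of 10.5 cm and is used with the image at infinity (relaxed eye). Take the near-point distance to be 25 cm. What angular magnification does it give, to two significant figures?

2.4

M = D/f = 25/10.5 = 2.381.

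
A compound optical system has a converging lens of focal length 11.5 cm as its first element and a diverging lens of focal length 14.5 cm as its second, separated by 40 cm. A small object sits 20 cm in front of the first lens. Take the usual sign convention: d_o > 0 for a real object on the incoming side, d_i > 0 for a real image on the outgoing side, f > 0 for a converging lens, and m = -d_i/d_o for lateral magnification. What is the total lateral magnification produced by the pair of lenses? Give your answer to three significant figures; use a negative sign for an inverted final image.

Lens 1: 1/d_i1 = 1/f_1 - 1/d_o1 = 1/11.5 - 1/20 = 0.03696 cm^-1, so d_i1 = 27.059 cm.
m_1 = -(27.059)/20 = -1.3529.
The intermediate image is 27.059 cm to the right of lens 1, so d_o2 = L - d_i1 = 40 - 27.059 = 12.941 cm.
Lens 2: 1/d_i2 = 1/f_2 - 1/d_o2 = 1/(-14.5) - 1/(12.941) = -0.14624 cm^-1, so d_i2 = -6.838 cm.
m_2 = -(-6.838)/(12.941) = 0.5284.
Overall magnification: m = m_1 m_2 = -0.7149.

-0.715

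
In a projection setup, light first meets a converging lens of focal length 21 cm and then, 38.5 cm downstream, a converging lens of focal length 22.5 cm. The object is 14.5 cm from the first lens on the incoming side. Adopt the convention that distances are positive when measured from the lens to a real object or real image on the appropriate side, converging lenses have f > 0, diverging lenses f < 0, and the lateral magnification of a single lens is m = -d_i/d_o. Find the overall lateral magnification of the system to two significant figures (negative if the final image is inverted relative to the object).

-1.2

Applying the thin-lens equation to the first lens, 1/21 = 1/14.5 + 1/d_i1, which gives d_i1 = -46.846 cm.
Its lateral magnification is m_1 = -d_i1/d_o1 = -(-46.846)/14.5 = 3.2308.
With d_i1 < 0 the first image is virtual and lies on the object side; the object distance for lens 2 is d_o2 = 38.5 - (-46.846) = 85.346 cm.
Applying the thin-lens equation again with f_2 = 22.5 cm and d_o2 = 85.346 cm gives d_i2 = 30.555 cm.
m_2 = -(30.555)/(85.346) = -0.3580.
Total m = m_1 x m_2 = (3.2308)(-0.3580) = -1.1567.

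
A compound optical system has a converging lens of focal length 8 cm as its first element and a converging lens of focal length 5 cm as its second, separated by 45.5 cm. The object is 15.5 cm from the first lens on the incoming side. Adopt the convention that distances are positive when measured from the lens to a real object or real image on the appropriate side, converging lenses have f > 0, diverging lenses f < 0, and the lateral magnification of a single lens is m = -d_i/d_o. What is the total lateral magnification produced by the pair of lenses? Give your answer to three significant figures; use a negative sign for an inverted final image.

0.223

Lens 1: 1/d_i1 = 1/f_1 - 1/d_o1 = 1/8 - 1/15.5 = 0.06048 cm^-1, so d_i1 = 16.533 cm.
m_1 = -(16.533)/15.5 = -1.0667.
The intermediate image is 16.533 cm to the right of lens 1, so d_o2 = L - d_i1 = 45.5 - 16.533 = 28.967 cm.
Lens 2: 1/d_i2 = 1/f_2 - 1/d_o2 = 1/5 - 1/(28.967) = 0.16548 cm^-1, so d_i2 = 6.043 cm.
m_2 = -(6.043)/(28.967) = -0.2086.
The system's lateral magnification is m_1 m_2 = (-1.0667)(-0.2086) = 0.2225.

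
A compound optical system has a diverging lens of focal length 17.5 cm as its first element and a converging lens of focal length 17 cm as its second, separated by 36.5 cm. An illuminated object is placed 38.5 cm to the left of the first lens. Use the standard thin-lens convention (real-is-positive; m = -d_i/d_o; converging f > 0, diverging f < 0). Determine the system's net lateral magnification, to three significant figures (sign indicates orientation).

Applying the thin-lens equation to the first lens, 1/(-17.5) = 1/38.5 + 1/d_i1, which gives d_i1 = -12.031 cm.
Its lateral magnification is m_1 = -d_i1/d_o1 = -(-12.031)/38.5 = 0.3125.
With d_i1 < 0 the first image is virtual and lies on the object side; the object distance for lens 2 is d_o2 = 36.5 - (-12.031) = 48.531 cm.
Applying the thin-lens equation again with f_2 = 17 cm and d_o2 = 48.531 cm gives d_i2 = 26.166 cm.
m_2 = -(26.166)/(48.531) = -0.5391.
The system's lateral magnification is m_1 m_2 = (0.3125)(-0.5391) = -0.1685.

-0.168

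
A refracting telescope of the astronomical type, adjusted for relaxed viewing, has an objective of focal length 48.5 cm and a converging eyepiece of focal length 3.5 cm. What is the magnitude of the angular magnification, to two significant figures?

|M| = f_obj/|f_eye| = 48.5/3.5 = 13.857.

14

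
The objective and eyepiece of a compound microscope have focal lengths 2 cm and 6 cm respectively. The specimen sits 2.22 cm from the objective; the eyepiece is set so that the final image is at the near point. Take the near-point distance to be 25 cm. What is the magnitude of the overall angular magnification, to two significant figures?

47

Objective: 1/d_i = 1/f_obj - 1/d_o = 1/2 - 1/2.22 = 0.04955 cm^-1, so d_i = 20.182 cm.
m_obj = -d_i/d_o = -20.182/2.22 = -9.091.
Eyepiece angular magnification (image at near point): M_eye = 1 + D/f_e = 1 + 25/6 = 5.167.
Overall M = m_obj x M_eye = (-9.091)(5.167) = -46.97.
|M| = 46.97.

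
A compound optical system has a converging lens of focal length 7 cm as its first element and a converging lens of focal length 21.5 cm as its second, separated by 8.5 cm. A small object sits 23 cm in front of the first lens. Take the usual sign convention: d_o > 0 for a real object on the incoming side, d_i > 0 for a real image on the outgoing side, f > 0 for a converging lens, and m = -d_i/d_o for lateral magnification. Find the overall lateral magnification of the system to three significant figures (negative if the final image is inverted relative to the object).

First lens: d_i1 = 1/(1/7 - 1/23) = 10.062 cm.
m_1 = -(10.062)/23 = -0.4375.
This image would form 10.062 cm past lens 1, i.e. 1.562 cm beyond lens 2, so it is a virtual object for lens 2: d_o2 = 8.5 - 10.062 = -1.562 cm.
Second lens: d_i2 = 1/(1/21.5 - 1/(-1.562)) = 1.457 cm.
m_2 = -(1.457)/(-1.562) = 0.9322.
The system's lateral magnification is m_1 m_2 = (-0.4375)(0.9322) = -0.4079.

-0.408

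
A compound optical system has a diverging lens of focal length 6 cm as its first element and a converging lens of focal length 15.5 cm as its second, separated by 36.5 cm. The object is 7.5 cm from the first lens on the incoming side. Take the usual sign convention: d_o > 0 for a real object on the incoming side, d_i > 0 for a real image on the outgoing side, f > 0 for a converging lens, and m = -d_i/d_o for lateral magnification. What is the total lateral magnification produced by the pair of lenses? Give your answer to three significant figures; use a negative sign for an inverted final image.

-0.283

Lens 1: 1/d_i1 = 1/f_1 - 1/d_o1 = 1/(-6) - 1/7.5 = -0.30000 cm^-1, so d_i1 = -3.333 cm.
m_1 = -(-3.333)/7.5 = 0.4444.
With d_i1 < 0 the first image is virtual and lies on the object side; the object distance for lens 2 is d_o2 = 36.5 - (-3.333) = 39.833 cm.
Lens 2: 1/d_i2 = 1/f_2 - 1/d_o2 = 1/15.5 - 1/(39.833) = 0.03941 cm^-1, so d_i2 = 25.373 cm.
m_2 = -(25.373)/(39.833) = -0.6370.
The system's lateral magnification is m_1 m_2 = (0.4444)(-0.6370) = -0.2831.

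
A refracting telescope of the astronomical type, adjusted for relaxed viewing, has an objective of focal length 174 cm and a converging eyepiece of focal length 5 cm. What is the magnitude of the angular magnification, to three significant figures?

|M| = f_obj/|f_eye| = 174/5 = 34.800.

34.8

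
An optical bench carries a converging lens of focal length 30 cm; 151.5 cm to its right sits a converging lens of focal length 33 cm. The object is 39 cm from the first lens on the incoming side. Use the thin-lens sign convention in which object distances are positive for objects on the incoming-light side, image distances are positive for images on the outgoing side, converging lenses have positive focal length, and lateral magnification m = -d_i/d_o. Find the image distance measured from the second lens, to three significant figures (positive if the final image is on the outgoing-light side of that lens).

-61.7 cm

First lens: d_i1 = 1/(1/30 - 1/39) = 130.000 cm.
The intermediate image is 130.000 cm to the right of lens 1, so d_o2 = L - d_i1 = 151.5 - 130.000 = 21.500 cm.
Second lens: d_i2 = 1/(1/33 - 1/(21.500)) = -61.696 cm.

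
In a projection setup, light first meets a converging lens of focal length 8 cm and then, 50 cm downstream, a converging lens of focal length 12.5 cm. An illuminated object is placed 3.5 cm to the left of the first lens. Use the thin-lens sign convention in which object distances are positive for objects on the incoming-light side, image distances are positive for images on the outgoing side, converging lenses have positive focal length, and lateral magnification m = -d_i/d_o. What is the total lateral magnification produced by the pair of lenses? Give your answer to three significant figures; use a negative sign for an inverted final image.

-0.508

Applying the thin-lens equation to the first lens, 1/8 = 1/3.5 + 1/d_i1, which gives d_i1 = -6.222 cm.
Its lateral magnification is m_1 = -d_i1/d_o1 = -(-6.222)/3.5 = 1.7778.
The intermediate image is virtual, 6.222 cm to the left of lens 1, so d_o2 = L - d_i1 = 50 - (-6.222) = 56.222 cm.
Applying the thin-lens equation again with f_2 = 12.5 cm and d_o2 = 56.222 cm gives d_i2 = 16.074 cm.
m_2 = -(16.074)/(56.222) = -0.2859.
Overall magnification: m = m_1 m_2 = -0.5083.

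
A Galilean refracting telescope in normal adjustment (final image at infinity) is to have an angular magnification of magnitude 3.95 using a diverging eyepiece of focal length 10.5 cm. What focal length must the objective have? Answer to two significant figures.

41 cm

|M| = f_obj/|f_eye|, so f_obj = |M| x |f_eye| = 3.95 x 10.5 = 41.475 cm.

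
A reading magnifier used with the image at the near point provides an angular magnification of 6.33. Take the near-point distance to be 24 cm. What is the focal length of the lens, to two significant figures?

For the image at the near point, M = 1 + D/f.
f = D/(M - 1) = 24/(6.33 - 1) = 4.503 cm.

4.5 cm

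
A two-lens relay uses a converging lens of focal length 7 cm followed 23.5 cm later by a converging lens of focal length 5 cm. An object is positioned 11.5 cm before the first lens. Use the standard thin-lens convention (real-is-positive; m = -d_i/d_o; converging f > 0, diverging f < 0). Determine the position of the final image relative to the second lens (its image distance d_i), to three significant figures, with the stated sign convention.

45.9 cm

Lens 1: 1/d_i1 = 1/f_1 - 1/d_o1 = 1/7 - 1/11.5 = 0.05590 cm^-1, so d_i1 = 17.889 cm.
That image sits 5.611 cm in front of the second lens, so d_o2 = 5.611 cm.
Lens 2: 1/d_i2 = 1/f_2 - 1/d_o2 = 1/5 - 1/(5.611) = 0.02178 cm^-1, so d_i2 = 45.909 cm.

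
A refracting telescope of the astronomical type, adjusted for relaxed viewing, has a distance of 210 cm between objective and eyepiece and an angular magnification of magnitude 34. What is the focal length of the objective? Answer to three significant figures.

204 cm

In normal adjustment the tube length equals f_obj + f_eye and |M| = f_obj/f_eye.
So f_obj = 34 f_eye and 34 f_eye + f_eye = 210 cm, giving f_eye = 210/35 = 6.000 cm and f_obj = 204.000 cm.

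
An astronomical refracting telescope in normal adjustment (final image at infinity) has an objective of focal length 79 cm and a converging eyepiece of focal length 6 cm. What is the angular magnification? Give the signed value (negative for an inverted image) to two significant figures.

-13

M = -f_obj/f_eye = -79/(6) = -13.167.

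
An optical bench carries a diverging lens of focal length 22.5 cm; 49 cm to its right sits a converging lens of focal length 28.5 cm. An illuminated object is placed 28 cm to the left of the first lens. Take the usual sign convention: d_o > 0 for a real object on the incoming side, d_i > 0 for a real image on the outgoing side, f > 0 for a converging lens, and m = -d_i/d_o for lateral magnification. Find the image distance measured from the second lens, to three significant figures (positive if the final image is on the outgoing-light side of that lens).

53.1 cm

Applying the thin-lens equation to the first lens, 1/(-22.5) = 1/28 + 1/d_i1, which gives d_i1 = -12.475 cm.
The intermediate image is virtual, 12.475 cm to the left of lens 1, so d_o2 = L - d_i1 = 49 - (-12.475) = 61.475 cm.
Applying the thin-lens equation again with f_2 = 28.5 cm and d_o2 = 61.475 cm gives d_i2 = 53.132 cm.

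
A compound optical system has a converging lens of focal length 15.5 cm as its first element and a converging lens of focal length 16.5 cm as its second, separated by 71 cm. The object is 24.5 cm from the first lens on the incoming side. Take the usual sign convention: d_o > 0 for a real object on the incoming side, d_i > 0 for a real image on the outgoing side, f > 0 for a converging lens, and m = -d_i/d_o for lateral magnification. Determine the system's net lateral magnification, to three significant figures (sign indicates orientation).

2.31

Lens 1: 1/d_i1 = 1/f_1 - 1/d_o1 = 1/15.5 - 1/24.5 = 0.02370 cm^-1, so d_i1 = 42.194 cm.
m_1 = -(42.194)/24.5 = -1.7222.
Object distance for lens 2: d_o2 = 71 - 42.194 = 28.806 cm.
Lens 2: 1/d_i2 = 1/f_2 - 1/d_o2 = 1/16.5 - 1/(28.806) = 0.02589 cm^-1, so d_i2 = 38.624 cm.
m_2 = -(38.624)/(28.806) = -1.3409.
Total m = m_1 x m_2 = (-1.7222)(-1.3409) = 2.3093.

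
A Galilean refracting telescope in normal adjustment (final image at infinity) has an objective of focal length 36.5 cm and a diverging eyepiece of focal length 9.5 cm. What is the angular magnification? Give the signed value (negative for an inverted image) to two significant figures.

M = -f_obj/f_eye = -36.5/(-9.5) = 3.842.

3.8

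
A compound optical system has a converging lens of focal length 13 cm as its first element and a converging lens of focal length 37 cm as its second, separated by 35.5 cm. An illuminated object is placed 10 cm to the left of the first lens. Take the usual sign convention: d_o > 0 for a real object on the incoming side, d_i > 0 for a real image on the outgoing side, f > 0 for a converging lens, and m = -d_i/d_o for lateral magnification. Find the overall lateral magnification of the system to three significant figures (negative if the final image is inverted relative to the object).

-3.83

First lens: d_i1 = 1/(1/13 - 1/10) = -43.333 cm.
m_1 = -(-43.333)/10 = 4.3333.
The intermediate image is virtual, 43.333 cm to the left of lens 1, so d_o2 = L - d_i1 = 35.5 - (-43.333) = 78.833 cm.
Second lens: d_i2 = 1/(1/37 - 1/(78.833)) = 69.725 cm.
m_2 = -(69.725)/(78.833) = -0.8845.
Total m = m_1 x m_2 = (4.3333)(-0.8845) = -3.8327.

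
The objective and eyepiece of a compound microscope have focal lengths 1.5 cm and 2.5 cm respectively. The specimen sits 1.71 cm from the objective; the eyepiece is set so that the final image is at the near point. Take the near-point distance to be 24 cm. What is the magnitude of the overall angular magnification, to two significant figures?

76

Objective: 1/d_i = 1/f_obj - 1/d_o = 1/1.5 - 1/1.71 = 0.08187 cm^-1, so d_i = 12.214 cm.
m_obj = -d_i/d_o = -12.214/1.71 = -7.143.
Eyepiece angular magnification (image at near point): M_eye = 1 + D/f_e = 1 + 24/2.5 = 10.600.
Overall M = m_obj x M_eye = (-7.143)(10.600) = -75.71.
|M| = 75.71.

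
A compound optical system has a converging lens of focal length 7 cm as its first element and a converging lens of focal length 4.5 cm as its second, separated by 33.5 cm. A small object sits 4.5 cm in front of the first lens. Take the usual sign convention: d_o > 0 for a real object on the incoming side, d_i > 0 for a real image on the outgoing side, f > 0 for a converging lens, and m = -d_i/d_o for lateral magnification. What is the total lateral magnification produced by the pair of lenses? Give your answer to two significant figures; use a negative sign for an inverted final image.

-0.30

First lens: d_i1 = 1/(1/7 - 1/4.5) = -12.600 cm.
m_1 = -(-12.600)/4.5 = 2.8000.
The intermediate image is virtual, 12.600 cm to the left of lens 1, so d_o2 = L - d_i1 = 33.5 - (-12.600) = 46.100 cm.
Second lens: d_i2 = 1/(1/4.5 - 1/(46.100)) = 4.987 cm.
m_2 = -(4.987)/(46.100) = -0.1082.
Total m = m_1 x m_2 = (2.8000)(-0.1082) = -0.3029.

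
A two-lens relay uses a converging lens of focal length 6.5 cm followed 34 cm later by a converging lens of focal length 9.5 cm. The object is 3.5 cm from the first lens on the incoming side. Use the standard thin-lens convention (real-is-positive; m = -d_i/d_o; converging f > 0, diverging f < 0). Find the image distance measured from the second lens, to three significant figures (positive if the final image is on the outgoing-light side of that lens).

First lens: d_i1 = 1/(1/6.5 - 1/3.5) = -7.583 cm.
With d_i1 < 0 the first image is virtual and lies on the object side; the object distance for lens 2 is d_o2 = 34 - (-7.583) = 41.583 cm.
Second lens: d_i2 = 1/(1/9.5 - 1/(41.583)) = 12.313 cm.

12.3 cm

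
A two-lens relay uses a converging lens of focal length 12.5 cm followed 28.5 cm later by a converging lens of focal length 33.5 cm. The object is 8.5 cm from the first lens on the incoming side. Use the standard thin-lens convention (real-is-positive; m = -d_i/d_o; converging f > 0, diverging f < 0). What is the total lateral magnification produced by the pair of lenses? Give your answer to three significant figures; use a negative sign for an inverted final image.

-4.86

First lens: d_i1 = 1/(1/12.5 - 1/8.5) = -26.563 cm.
m_1 = -(-26.563)/8.5 = 3.1250.
With d_i1 < 0 the first image is virtual and lies on the object side; the object distance for lens 2 is d_o2 = 28.5 - (-26.563) = 55.062 cm.
Second lens: d_i2 = 1/(1/33.5 - 1/(55.062)) = 85.546 cm.
m_2 = -(85.546)/(55.062) = -1.5536.
Overall magnification: m = m_1 m_2 = -4.8551.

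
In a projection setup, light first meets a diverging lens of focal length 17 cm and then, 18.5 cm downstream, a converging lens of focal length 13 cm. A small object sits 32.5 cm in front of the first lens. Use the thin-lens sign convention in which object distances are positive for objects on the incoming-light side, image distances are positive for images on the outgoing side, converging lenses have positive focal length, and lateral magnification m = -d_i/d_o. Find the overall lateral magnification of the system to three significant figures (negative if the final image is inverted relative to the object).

-0.268

Lens 1: 1/d_i1 = 1/f_1 - 1/d_o1 = 1/(-17) - 1/32.5 = -0.08959 cm^-1, so d_i1 = -11.162 cm.
m_1 = -(-11.162)/32.5 = 0.3434.
The intermediate image is virtual, 11.162 cm to the left of lens 1, so d_o2 = L - d_i1 = 18.5 - (-11.162) = 29.662 cm.
Lens 2: 1/d_i2 = 1/f_2 - 1/d_o2 = 1/13 - 1/(29.662) = 0.04321 cm^-1, so d_i2 = 23.143 cm.
m_2 = -(23.143)/(29.662) = -0.7802.
The system's lateral magnification is m_1 m_2 = (0.3434)(-0.7802) = -0.2680.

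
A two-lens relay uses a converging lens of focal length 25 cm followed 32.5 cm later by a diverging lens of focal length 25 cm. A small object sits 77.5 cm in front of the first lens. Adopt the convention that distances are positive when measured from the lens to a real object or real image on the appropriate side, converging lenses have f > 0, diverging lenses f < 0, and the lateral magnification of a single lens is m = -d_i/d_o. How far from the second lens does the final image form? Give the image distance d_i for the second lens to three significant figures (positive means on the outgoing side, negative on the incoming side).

5.35 cm

Applying the thin-lens equation to the first lens, 1/25 = 1/77.5 + 1/d_i1, which gives d_i1 = 36.905 cm.
This image would form 36.905 cm past lens 1, i.e. 4.405 cm beyond lens 2, so it is a virtual object for lens 2: d_o2 = 32.5 - 36.905 = -4.405 cm.
Applying the thin-lens equation again with f_2 = -25 cm and d_o2 = -4.405 cm gives d_i2 = 5.347 cm.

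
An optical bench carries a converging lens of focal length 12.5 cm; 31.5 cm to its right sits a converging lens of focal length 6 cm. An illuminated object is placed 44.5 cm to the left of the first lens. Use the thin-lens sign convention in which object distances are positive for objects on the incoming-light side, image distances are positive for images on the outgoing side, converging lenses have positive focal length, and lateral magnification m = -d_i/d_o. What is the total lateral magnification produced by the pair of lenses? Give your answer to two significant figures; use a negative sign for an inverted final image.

Applying the thin-lens equation to the first lens, 1/12.5 = 1/44.5 + 1/d_i1, which gives d_i1 = 17.383 cm.
Its lateral magnification is m_1 = -d_i1/d_o1 = -(17.383)/44.5 = -0.3906.
Object distance for lens 2: d_o2 = 31.5 - 17.383 = 14.117 cm.
Applying the thin-lens equation again with f_2 = 6 cm and d_o2 = 14.117 cm gives d_i2 = 10.435 cm.
m_2 = -(10.435)/(14.117) = -0.7392.
The system's lateral magnification is m_1 m_2 = (-0.3906)(-0.7392) = 0.2887.

0.29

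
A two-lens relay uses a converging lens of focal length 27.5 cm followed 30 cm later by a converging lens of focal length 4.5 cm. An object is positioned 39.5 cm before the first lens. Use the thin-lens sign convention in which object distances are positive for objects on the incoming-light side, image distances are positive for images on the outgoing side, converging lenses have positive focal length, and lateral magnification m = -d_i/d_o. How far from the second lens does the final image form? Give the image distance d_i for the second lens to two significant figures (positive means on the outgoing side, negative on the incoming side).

4.2 cm

Lens 1: 1/d_i1 = 1/f_1 - 1/d_o1 = 1/27.5 - 1/39.5 = 0.01105 cm^-1, so d_i1 = 90.521 cm.
Since 90.521 cm > 30 cm, the first image lies past the second lens and serves as a virtual object: d_o2 = L - d_i1 = -60.521 cm.
Lens 2: 1/d_i2 = 1/f_2 - 1/d_o2 = 1/4.5 - 1/(-60.521) = 0.23875 cm^-1, so d_i2 = 4.189 cm.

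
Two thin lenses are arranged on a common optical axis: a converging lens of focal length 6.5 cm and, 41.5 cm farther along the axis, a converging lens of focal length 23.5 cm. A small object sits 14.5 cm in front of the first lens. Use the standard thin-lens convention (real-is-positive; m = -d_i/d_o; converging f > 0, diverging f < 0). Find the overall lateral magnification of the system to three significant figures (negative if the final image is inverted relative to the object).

Lens 1: 1/d_i1 = 1/f_1 - 1/d_o1 = 1/6.5 - 1/14.5 = 0.08488 cm^-1, so d_i1 = 11.781 cm.
m_1 = -(11.781)/14.5 = -0.8125.
The intermediate image is 11.781 cm to the right of lens 1, so d_o2 = L - d_i1 = 41.5 - 11.781 = 29.719 cm.
Lens 2: 1/d_i2 = 1/f_2 - 1/d_o2 = 1/23.5 - 1/(29.719) = 0.00890 cm^-1, so d_i2 = 112.304 cm.
m_2 = -(112.304)/(29.719) = -3.7789.
Overall magnification: m = m_1 m_2 = 3.0704.

3.07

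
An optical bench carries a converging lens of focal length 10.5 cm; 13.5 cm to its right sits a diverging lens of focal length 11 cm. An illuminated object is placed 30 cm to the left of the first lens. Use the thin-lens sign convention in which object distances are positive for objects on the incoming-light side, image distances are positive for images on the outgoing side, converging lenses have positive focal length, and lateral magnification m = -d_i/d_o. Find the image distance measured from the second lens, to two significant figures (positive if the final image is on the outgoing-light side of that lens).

3.5 cm

Applying the thin-lens equation to the first lens, 1/10.5 = 1/30 + 1/d_i1, which gives d_i1 = 16.154 cm.
This image would form 16.154 cm past lens 1, i.e. 2.654 cm beyond lens 2, so it is a virtual object for lens 2: d_o2 = 13.5 - 16.154 = -2.654 cm.
Applying the thin-lens equation again with f_2 = -11 cm and d_o2 = -2.654 cm gives d_i2 = 3.498 cm.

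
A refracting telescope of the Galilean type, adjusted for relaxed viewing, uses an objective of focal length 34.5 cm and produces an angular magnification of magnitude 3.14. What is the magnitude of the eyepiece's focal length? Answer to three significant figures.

11.0 cm

|M| = f_obj/|f_eye|, so |f_eye| = f_obj/|M| = 34.5/3.14 = 10.987 cm.
(The eyepiece is diverging, so its signed focal length is -10.987 cm.)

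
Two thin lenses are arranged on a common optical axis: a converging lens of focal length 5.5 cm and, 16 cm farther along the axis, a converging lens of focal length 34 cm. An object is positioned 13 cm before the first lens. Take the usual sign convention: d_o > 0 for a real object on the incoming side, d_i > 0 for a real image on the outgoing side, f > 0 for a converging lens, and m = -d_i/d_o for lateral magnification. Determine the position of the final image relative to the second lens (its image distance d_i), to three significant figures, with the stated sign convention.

Applying the thin-lens equation to the first lens, 1/5.5 = 1/13 + 1/d_i1, which gives d_i1 = 9.533 cm.
That image sits 6.467 cm in front of the second lens, so d_o2 = 6.467 cm.
Applying the thin-lens equation again with f_2 = 34 cm and d_o2 = 6.467 cm gives d_i2 = -7.985 cm.

-7.99 cm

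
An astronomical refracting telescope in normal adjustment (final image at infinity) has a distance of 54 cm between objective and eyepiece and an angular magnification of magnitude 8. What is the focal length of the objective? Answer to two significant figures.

48 cm

In normal adjustment the tube length equals f_obj + f_eye and |M| = f_obj/f_eye.
So f_obj = 8 f_eye and 8 f_eye + f_eye = 54 cm, giving f_eye = 54/9 = 6.000 cm and f_obj = 48.000 cm.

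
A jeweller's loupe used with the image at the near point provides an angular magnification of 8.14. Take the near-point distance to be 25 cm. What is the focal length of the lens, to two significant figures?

3.5 cm

For the image at the near point, M = 1 + D/f.
f = D/(M - 1) = 25/(8.14 - 1) = 3.501 cm.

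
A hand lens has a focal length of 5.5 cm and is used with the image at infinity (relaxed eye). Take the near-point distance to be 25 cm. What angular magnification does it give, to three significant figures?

4.55

M = D/f = 25/5.5 = 4.545.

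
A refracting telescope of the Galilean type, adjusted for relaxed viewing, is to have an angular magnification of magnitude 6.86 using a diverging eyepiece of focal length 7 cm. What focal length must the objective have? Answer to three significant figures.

48.0 cm

|M| = f_obj/|f_eye|, so f_obj = |M| x |f_eye| = 6.86 x 7 = 48.020 cm.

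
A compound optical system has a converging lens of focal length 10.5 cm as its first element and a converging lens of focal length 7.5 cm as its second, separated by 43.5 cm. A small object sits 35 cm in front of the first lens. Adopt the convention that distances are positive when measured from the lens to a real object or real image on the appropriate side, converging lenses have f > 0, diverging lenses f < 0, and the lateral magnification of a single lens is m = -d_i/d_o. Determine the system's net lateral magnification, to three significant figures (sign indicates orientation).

0.153

First lens: d_i1 = 1/(1/10.5 - 1/35) = 15.000 cm.
m_1 = -(15.000)/35 = -0.4286.
The intermediate image is 15.000 cm to the right of lens 1, so d_o2 = L - d_i1 = 43.5 - 15.000 = 28.500 cm.
Second lens: d_i2 = 1/(1/7.5 - 1/(28.500)) = 10.179 cm.
m_2 = -(10.179)/(28.500) = -0.3571.
Total m = m_1 x m_2 = (-0.4286)(-0.3571) = 0.1531.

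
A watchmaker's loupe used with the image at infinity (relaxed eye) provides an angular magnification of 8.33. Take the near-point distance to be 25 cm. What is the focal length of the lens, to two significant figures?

3.0 cm

For the image at infinity, M = D/f.
f = D/M = 25/8.33 = 3.001 cm.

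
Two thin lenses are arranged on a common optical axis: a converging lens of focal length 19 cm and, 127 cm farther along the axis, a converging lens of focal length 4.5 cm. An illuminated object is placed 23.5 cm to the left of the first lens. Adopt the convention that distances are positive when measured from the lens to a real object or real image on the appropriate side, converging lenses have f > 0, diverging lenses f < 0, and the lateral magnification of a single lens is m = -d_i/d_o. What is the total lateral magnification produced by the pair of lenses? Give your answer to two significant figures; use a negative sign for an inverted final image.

First lens: d_i1 = 1/(1/19 - 1/23.5) = 99.222 cm.
m_1 = -(99.222)/23.5 = -4.2222.
The intermediate image is 99.222 cm to the right of lens 1, so d_o2 = L - d_i1 = 127 - 99.222 = 27.778 cm.
Second lens: d_i2 = 1/(1/4.5 - 1/(27.778)) = 5.370 cm.
m_2 = -(5.370)/(27.778) = -0.1933.
The system's lateral magnification is m_1 m_2 = (-4.2222)(-0.1933) = 0.8162.

0.82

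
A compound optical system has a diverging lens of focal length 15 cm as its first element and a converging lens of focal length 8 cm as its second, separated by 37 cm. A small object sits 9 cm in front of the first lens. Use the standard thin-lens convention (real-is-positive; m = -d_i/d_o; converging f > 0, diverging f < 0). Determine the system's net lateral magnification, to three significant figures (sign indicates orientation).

First lens: d_i1 = 1/(1/(-15) - 1/9) = -5.625 cm.
m_1 = -(-5.625)/9 = 0.6250.
The intermediate image is virtual, 5.625 cm to the left of lens 1, so d_o2 = L - d_i1 = 37 - (-5.625) = 42.625 cm.
Second lens: d_i2 = 1/(1/8 - 1/(42.625)) = 9.848 cm.
m_2 = -(9.848)/(42.625) = -0.2310.
Overall magnification: m = m_1 m_2 = -0.1444.

-0.144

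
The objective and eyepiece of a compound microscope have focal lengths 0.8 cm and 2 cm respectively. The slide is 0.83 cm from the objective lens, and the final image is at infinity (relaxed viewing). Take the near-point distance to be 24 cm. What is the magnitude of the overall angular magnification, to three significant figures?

Objective: 1/d_i = 1/f_obj - 1/d_o = 1/0.8 - 1/0.83 = 0.04518 cm^-1, so d_i = 22.133 cm.
m_obj = -d_i/d_o = -22.133/0.83 = -26.667.
Eyepiece angular magnification (image at infinity): M_eye = D/f_e = 24/2 = 12.000.
Overall M = m_obj x M_eye = (-26.667)(12.000) = -320.00.
|M| = 320.00.

320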